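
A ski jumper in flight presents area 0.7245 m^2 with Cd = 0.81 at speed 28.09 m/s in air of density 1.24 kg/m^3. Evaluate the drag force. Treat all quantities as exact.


Fd = 0.5 * Cd * rho * A * v^2
Fd = 0.5 * 0.81 * 1.24 * 0.7245 * 28.09^2
v^2 = 789.0481
Fd = 0.5 * 0.81 * 1.24 * 0.7245 * 789.0481 = 287.0903 N

287.0903 N


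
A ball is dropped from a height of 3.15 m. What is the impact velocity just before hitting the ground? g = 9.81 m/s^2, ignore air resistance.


v = sqrt(2 * g * h)
v = sqrt(2 * 9.81 * 3.15)
v = sqrt(61.803) = 7.8615 m/s

7.8615 m/s


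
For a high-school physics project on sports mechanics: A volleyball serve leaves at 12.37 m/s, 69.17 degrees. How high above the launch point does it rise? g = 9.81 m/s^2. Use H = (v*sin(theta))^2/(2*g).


H = (v*sin(theta))^2 / (2*g)
vy = v*sin(theta) = 12.37 * sin(69.17 deg) = 11.5615 m/s
H = vy^2 / (2*g) = 133.6681 / (2*9.81)
H = 133.6681 / 19.62 = 6.8128 m

6.8128 m


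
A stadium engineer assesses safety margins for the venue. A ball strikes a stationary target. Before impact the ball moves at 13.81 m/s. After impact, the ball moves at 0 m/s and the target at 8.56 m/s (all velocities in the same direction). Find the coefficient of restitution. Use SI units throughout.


e = (v2_after - v1_after) / (v1_before - v2_before)
Numerator = 8.56 - 0 = 8.56
Denominator = 13.81 - 0 = 13.81
e = 8.56 / 13.81 = 0.6198

0.6198


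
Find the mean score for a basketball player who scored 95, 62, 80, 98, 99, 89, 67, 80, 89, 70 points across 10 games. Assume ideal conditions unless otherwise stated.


Average = sum / n
Sum = 829
Average = 829 / 10 = 82.9

82.9


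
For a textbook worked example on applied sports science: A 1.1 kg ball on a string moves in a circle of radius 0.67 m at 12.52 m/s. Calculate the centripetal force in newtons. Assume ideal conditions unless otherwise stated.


Fc = m * v^2 / r
v^2 = 12.52^2 = 156.7504
Fc = 1.1 * 156.7504 / 0.67
Fc = 172.4254 / 0.67 = 257.3514 N

257.3514 N


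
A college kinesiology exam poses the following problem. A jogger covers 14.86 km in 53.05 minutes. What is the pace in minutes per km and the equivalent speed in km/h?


Pace = time / distance = 53.05 min / 14.86 km = 3.57 min/km
Speed = distance / time_in_hours = 14.86 / 0.8842 hr
Speed = 16.8068 km/h

3.57 min/km, 16.8068 km/h


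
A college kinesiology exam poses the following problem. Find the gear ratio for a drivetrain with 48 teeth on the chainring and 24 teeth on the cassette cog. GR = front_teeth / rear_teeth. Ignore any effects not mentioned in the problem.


GR = front_teeth / rear_teeth
GR = 48 / 24
GR = 2

2


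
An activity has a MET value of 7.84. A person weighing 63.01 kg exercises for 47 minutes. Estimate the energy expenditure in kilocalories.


kcal = MET * mass * time_hr
Convert time: 47 min = 0.7833 hr
kcal = 7.84 * 63.01 * 0.7833
kcal = 386.9654 kcal

386.9654 kcal


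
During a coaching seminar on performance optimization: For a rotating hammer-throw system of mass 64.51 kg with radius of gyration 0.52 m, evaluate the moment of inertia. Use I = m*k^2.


I = m * k^2
I = 64.51 * 0.52^2
I = 64.51 * 0.2704 = 17.4435 kg*m^2

17.4435 kg*m^2


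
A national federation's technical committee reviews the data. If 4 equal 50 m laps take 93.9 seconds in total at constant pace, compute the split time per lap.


Split time = total_time / n_laps = 93.9 / 4
Split time = 23.475 s per lap

23.475 s


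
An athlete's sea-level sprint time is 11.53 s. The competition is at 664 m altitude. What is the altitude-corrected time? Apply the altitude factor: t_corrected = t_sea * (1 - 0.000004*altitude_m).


Correction factor = 1 - 0.000004 * 664 = 0.997344
t_corrected = t_sea * factor = 11.53 * 0.997344
t_corrected = 11.4994 s

11.4994 s


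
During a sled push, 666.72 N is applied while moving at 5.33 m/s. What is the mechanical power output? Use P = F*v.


P = F * v
P = 666.72 * 5.33
P = 3553.6176 W

3553.6176 W


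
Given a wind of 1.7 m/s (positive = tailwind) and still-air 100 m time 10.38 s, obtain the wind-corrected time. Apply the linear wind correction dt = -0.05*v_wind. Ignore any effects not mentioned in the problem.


dt = -0.05 * v_wind = -0.05 * 1.7 = -0.085 s
t_corrected = t_still + dt = 10.38 + (-0.085)
t_corrected = 10.295 s

10.295 s


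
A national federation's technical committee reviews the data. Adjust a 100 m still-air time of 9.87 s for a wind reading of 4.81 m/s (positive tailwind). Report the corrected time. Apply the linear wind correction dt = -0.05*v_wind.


dt = -0.05 * v_wind = -0.05 * 4.81 = -0.2405 s
t_corrected = t_still + dt = 9.87 + (-0.2405)
t_corrected = 9.6295 s

9.6295 s


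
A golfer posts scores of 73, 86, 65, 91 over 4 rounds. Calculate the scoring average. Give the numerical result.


Average = sum / n
Sum = 315
Average = 315 / 4 = 78.75

78.75


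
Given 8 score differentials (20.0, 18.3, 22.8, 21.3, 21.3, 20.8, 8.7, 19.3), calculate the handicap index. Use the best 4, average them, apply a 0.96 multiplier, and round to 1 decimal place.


All differentials: 20.0, 18.3, 22.8, 21.3, 21.3, 20.8, 8.7, 19.3
Sorted: 8.7, 18.3, 19.3, 20.0, 20.8, 21.3, 21.3, 22.8
Best 4: 8.7, 18.3, 19.3, 20.0
Average of best = 66.3 / 4 = 16.575
Raw index = 16.575 * 0.96 = 15.912
Handicap index = round(15.912, 1) = 15.9

15.9


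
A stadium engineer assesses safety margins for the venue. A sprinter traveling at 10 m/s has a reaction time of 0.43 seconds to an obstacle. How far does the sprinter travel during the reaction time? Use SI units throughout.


d = v * t
d = 10 * 0.43
d = 4.3 m

4.3 m


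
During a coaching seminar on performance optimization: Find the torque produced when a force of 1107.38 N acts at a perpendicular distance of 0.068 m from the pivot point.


tau = F * d
tau = 1107.38 * 0.068
tau = 75.3018 N*m

75.3018 N*m


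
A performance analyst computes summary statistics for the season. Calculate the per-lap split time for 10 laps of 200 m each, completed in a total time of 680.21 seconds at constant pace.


Split time = total_time / n_laps = 680.21 / 10
Split time = 68.021 s per lap

68.021 s


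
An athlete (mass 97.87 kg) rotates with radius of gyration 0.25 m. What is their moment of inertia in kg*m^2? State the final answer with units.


I = m * k^2
I = 97.87 * 0.25^2
I = 97.87 * 0.0625 = 6.1169 kg*m^2

6.1169 kg*m^2


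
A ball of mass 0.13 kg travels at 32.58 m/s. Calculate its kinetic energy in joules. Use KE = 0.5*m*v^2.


KE = 0.5 * m * v^2
KE = 0.5 * 0.13 * 32.58^2
KE = 0.5 * 0.13 * 1061.4564 = 68.9947 J

68.9947 J


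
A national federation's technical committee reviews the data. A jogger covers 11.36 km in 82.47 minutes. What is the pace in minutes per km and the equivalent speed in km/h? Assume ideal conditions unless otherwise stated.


Pace = time / distance = 82.47 min / 11.36 km = 7.2597 min/km
Speed = distance / time_in_hours = 11.36 / 1.3745 hr
Speed = 8.2648 km/h

7.2597 min/km, 8.2648 km/h


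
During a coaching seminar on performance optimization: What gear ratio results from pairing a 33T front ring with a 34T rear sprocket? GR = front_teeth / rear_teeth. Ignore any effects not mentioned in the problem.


GR = front_teeth / rear_teeth
GR = 33 / 34
GR = 0.9706

0.9706


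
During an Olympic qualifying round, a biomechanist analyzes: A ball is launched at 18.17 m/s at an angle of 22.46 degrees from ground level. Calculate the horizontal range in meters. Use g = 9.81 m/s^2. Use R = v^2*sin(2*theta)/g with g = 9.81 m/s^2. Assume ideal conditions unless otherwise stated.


R = v^2 * sin(2*theta) / g
Convert angle to radians: theta = 22.46 deg = 0.392 rad
sin(2*theta) = sin(0.784) = 0.7061
R = 18.17^2 * 0.7061 / 9.81
R = 330.1489 * 0.7061 / 9.81 = 23.7639 m

23.7639 m


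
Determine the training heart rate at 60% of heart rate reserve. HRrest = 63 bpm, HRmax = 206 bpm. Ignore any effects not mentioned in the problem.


Target = HRrest + pct*(HRmax - HRrest)
Heart rate reserve = HRmax - HRrest = 206 - 63 = 143 bpm
Fraction = 60% = 0.6
Target = 63 + 0.6 * 143
Target = 63 + 85.8 = 148.8 bpm

148.8 bpm


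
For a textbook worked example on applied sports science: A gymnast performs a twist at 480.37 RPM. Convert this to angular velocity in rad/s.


omega = RPM * 2 * pi / 60
omega = 480.37 * 2 * 3.14159 / 60
omega = 3018.2537 / 60 = 50.3042 rad/s

50.3042 rad/s


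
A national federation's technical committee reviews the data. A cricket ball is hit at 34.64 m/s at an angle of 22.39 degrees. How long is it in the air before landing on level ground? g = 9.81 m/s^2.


T = 2*v*sin(theta)/g
sin(theta) = sin(22.39 deg) = 0.3809
T = 2*34.64*0.3809 / 9.81
T = 26.3894 / 9.81 = 2.69 s

2.69 s


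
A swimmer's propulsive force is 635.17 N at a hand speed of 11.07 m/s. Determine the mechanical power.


P = F * v
P = 635.17 * 11.07
P = 7031.3319 W

7031.3319 W


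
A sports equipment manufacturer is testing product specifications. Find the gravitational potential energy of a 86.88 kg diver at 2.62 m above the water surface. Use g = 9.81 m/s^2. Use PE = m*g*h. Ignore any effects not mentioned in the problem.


PE = m * g * h
PE = 86.88 * 9.81 * 2.62
PE = 852.2928 * 2.62 = 2233.0071 J

2233.0071 J


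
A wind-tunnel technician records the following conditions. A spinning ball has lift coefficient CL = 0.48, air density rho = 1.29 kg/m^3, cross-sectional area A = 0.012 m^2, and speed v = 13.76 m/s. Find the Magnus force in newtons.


FM = 0.5 * CL * rho * A * v^2
FM = 0.5 * 0.48 * 1.29 * 0.012 * 13.76^2
v^2 = 189.3376
FM = 0.5 * 0.48 * 1.29 * 0.012 * 189.3376 = 0.7034 N

0.7034 N


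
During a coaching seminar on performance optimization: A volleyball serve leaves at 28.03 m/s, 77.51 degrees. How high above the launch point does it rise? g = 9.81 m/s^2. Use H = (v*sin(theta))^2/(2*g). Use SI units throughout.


H = (v*sin(theta))^2 / (2*g)
vy = v*sin(theta) = 28.03 * sin(77.51 deg) = 27.3666 m/s
H = vy^2 / (2*g) = 748.9327 / (2*9.81)
H = 748.9327 / 19.62 = 38.1719 m

38.1719 m


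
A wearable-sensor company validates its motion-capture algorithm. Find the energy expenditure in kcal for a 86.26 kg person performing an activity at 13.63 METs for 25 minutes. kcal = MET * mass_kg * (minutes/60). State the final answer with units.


kcal = MET * mass * time_hr
Convert time: 25 min = 0.4167 hr
kcal = 13.63 * 86.26 * 0.4167
kcal = 489.8849 kcal

489.8849 kcal


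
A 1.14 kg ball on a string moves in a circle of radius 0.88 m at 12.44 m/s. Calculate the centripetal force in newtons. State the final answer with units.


Fc = m * v^2 / r
v^2 = 12.44^2 = 154.7536
Fc = 1.14 * 154.7536 / 0.88
Fc = 176.4191 / 0.88 = 200.4763 N

200.4763 N


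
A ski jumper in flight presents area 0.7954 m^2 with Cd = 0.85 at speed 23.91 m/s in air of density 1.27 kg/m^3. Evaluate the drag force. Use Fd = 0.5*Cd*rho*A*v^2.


Fd = 0.5 * Cd * rho * A * v^2
Fd = 0.5 * 0.85 * 1.27 * 0.7954 * 23.91^2
v^2 = 571.6881
Fd = 0.5 * 0.85 * 1.27 * 0.7954 * 571.6881 = 245.4355 N

245.4355 N


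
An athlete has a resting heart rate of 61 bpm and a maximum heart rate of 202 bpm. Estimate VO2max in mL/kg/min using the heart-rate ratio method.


VO2max = 15.3 * HRmax / HRrest
VO2max = 15.3 * 202 / 61
VO2max = 3090.6 / 61 = 50.6656 mL/kg/min

50.6656 mL/kg/min


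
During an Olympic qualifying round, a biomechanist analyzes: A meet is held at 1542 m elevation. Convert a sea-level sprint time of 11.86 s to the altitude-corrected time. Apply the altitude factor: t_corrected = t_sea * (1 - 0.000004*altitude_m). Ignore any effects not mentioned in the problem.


Correction factor = 1 - 0.000004 * 1542 = 0.993832
t_corrected = t_sea * factor = 11.86 * 0.993832
t_corrected = 11.7868 s

11.7868 s


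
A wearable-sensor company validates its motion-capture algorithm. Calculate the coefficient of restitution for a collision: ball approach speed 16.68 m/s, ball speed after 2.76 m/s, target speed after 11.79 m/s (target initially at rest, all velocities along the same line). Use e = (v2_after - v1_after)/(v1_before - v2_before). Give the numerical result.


e = (v2_after - v1_after) / (v1_before - v2_before)
Numerator = 11.79 - 2.76 = 9.03
Denominator = 16.68 - 0 = 16.68
e = 9.03 / 16.68 = 0.5414

0.5414


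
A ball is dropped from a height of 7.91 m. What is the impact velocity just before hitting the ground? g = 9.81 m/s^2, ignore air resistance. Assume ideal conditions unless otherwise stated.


v = sqrt(2 * g * h)
v = sqrt(2 * 9.81 * 7.91)
v = sqrt(155.1942) = 12.4577 m/s

12.4577 m/s


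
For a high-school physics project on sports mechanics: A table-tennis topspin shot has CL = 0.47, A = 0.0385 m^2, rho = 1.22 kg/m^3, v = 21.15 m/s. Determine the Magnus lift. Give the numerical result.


FM = 0.5 * CL * rho * A * v^2
FM = 0.5 * 0.47 * 1.22 * 0.0385 * 21.15^2
v^2 = 447.3225
FM = 0.5 * 0.47 * 1.22 * 0.0385 * 447.3225 = 4.9375 N

4.9375 N


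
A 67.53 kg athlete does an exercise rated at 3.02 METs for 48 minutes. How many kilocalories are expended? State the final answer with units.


kcal = MET * mass * time_hr
Convert time: 48 min = 0.8 hr
kcal = 3.02 * 67.53 * 0.8
kcal = 163.1525 kcal

163.1525 kcal


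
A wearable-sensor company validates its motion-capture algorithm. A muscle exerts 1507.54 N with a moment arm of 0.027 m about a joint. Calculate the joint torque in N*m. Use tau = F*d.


tau = F * d
tau = 1507.54 * 0.027
tau = 40.7036 N*m

40.7036 N*m


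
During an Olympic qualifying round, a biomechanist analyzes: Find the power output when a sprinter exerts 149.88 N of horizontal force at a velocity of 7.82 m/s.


P = F * v
P = 149.88 * 7.82
P = 1172.0616 W

1172.0616 W


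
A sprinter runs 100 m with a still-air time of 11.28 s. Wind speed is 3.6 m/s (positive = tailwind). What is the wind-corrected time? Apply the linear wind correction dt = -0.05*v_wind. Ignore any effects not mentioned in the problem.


dt = -0.05 * v_wind = -0.05 * 3.6 = -0.18 s
t_corrected = t_still + dt = 11.28 + (-0.18)
t_corrected = 11.1 s

11.1 s


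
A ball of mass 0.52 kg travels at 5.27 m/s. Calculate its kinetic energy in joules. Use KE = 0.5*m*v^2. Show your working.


KE = 0.5 * m * v^2
KE = 0.5 * 0.52 * 5.27^2
KE = 0.5 * 0.52 * 27.7729 = 7.221 J

7.221 J


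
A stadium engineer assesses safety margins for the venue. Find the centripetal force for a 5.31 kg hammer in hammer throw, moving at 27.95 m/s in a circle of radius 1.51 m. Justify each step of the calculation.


Fc = m * v^2 / r
v^2 = 27.95^2 = 781.2025
Fc = 5.31 * 781.2025 / 1.51
Fc = 4148.1853 / 1.51 = 2747.1426 N

2747.1426 N


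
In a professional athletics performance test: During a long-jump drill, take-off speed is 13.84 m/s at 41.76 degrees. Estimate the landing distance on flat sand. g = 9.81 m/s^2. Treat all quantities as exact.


R = v^2 * sin(2*theta) / g
Convert angle to radians: theta = 41.76 deg = 0.7288 rad
sin(2*theta) = sin(1.4577) = 0.9936
R = 13.84^2 * 0.9936 / 9.81
R = 191.5456 * 0.9936 / 9.81 = 19.4008 m

19.4008 m


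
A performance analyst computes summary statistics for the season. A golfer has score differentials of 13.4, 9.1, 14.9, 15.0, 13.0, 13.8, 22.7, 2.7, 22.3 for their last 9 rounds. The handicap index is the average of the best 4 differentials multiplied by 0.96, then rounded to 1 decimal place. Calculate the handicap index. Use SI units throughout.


All differentials: 13.4, 9.1, 14.9, 15.0, 13.0, 13.8, 22.7, 2.7, 22.3
Sorted: 2.7, 9.1, 13.0, 13.4, 13.8, 14.9, 15.0, 22.3, 22.7
Best 4: 2.7, 9.1, 13.0, 13.4
Average of best = 38.2 / 4 = 9.55
Raw index = 9.55 * 0.96 = 9.168
Handicap index = round(9.168, 1) = 9.2

9.2


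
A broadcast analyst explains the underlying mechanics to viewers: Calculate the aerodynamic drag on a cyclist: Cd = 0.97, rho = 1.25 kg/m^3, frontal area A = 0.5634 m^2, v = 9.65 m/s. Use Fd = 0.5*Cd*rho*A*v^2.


Fd = 0.5 * Cd * rho * A * v^2
Fd = 0.5 * 0.97 * 1.25 * 0.5634 * 9.65^2
v^2 = 93.1225
Fd = 0.5 * 0.97 * 1.25 * 0.5634 * 93.1225 = 31.807 N

31.807 N


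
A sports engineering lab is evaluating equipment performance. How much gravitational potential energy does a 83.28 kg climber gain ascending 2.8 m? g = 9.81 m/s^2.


PE = m * g * h
PE = 83.28 * 9.81 * 2.8
PE = 816.9768 * 2.8 = 2287.535 J

2287.535 J


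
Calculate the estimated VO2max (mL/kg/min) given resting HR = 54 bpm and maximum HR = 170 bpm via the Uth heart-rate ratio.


VO2max = 15.3 * HRmax / HRrest
VO2max = 15.3 * 170 / 54
VO2max = 2601 / 54 = 48.1667 mL/kg/min

48.1667 mL/kg/min


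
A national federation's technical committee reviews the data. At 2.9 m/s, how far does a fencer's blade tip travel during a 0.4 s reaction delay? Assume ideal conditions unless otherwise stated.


d = v * t
d = 2.9 * 0.4
d = 1.16 m

1.16 m


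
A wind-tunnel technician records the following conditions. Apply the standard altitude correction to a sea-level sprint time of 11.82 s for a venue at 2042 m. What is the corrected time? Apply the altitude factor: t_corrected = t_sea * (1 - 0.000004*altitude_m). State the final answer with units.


Correction factor = 1 - 0.000004 * 2042 = 0.991832
t_corrected = t_sea * factor = 11.82 * 0.991832
t_corrected = 11.7235 s

11.7235 s


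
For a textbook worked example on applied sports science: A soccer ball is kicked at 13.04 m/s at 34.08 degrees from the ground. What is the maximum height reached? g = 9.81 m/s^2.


H = (v*sin(theta))^2 / (2*g)
vy = v*sin(theta) = 13.04 * sin(34.08 deg) = 7.307 m/s
H = vy^2 / (2*g) = 53.3917 / (2*9.81)
H = 53.3917 / 19.62 = 2.7213 m

2.7213 m


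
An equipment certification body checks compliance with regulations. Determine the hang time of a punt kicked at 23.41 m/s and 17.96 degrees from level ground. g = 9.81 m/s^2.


T = 2*v*sin(theta)/g
sin(theta) = sin(17.96 deg) = 0.3084
T = 2*23.41*0.3084 / 9.81
T = 14.4371 / 9.81 = 1.4717 s

1.4717 s


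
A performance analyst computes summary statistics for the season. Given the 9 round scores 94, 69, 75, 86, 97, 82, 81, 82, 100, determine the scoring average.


Average = sum / n
Sum = 766
Average = 766 / 9 = 85.1111

85.1111


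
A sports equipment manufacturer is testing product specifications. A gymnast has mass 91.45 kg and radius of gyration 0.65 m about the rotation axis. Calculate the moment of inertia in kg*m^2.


I = m * k^2
I = 91.45 * 0.65^2
I = 91.45 * 0.4225 = 38.6376 kg*m^2

38.6376 kg*m^2


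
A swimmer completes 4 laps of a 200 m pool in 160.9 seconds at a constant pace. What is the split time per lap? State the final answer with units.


Split time = total_time / n_laps = 160.9 / 4
Split time = 40.225 s per lap

40.225 s


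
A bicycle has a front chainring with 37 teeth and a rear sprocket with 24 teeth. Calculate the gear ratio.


GR = front_teeth / rear_teeth
GR = 37 / 24
GR = 1.5417

1.5417


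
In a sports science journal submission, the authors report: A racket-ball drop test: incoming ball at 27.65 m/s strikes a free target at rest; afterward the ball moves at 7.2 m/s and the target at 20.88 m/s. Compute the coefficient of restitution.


e = (v2_after - v1_after) / (v1_before - v2_before)
Numerator = 20.88 - 7.2 = 13.68
Denominator = 27.65 - 0 = 27.65
e = 13.68 / 27.65 = 0.4948

0.4948


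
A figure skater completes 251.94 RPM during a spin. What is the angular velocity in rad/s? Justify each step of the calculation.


omega = RPM * 2 * pi / 60
omega = 251.94 * 2 * 3.14159 / 60
omega = 1582.9857 / 60 = 26.3831 rad/s

26.3831 rad/s


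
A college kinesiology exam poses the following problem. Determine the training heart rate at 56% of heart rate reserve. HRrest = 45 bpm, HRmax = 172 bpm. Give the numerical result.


Target = HRrest + pct*(HRmax - HRrest)
Heart rate reserve = HRmax - HRrest = 172 - 45 = 127 bpm
Fraction = 56% = 0.56
Target = 45 + 0.56 * 127
Target = 45 + 71.12 = 116.12 bpm

116.12 bpm


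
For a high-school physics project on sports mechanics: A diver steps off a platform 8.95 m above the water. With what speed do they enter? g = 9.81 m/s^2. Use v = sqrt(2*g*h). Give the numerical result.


v = sqrt(2 * g * h)
v = sqrt(2 * 9.81 * 8.95)
v = sqrt(175.599) = 13.2514 m/s

13.2514 m/s


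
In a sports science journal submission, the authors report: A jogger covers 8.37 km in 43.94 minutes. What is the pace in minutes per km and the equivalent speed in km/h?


Pace = time / distance = 43.94 min / 8.37 km = 5.2497 min/km
Speed = distance / time_in_hours = 8.37 / 0.7323 hr
Speed = 11.4292 km/h

5.2497 min/km, 11.4292 km/h


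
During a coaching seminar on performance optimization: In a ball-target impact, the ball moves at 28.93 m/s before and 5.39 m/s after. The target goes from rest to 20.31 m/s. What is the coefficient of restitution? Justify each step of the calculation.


e = (v2_after - v1_after) / (v1_before - v2_before)
Numerator = 20.31 - 5.39 = 14.92
Denominator = 28.93 - 0 = 28.93
e = 14.92 / 28.93 = 0.5157

0.5157


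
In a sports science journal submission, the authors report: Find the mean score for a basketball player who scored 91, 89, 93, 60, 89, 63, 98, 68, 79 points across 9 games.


Average = sum / n
Sum = 730
Average = 730 / 9 = 81.1111

81.1111


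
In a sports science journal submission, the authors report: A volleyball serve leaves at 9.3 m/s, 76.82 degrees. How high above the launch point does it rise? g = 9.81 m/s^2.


H = (v*sin(theta))^2 / (2*g)
vy = v*sin(theta) = 9.3 * sin(76.82 deg) = 9.055 m/s
H = vy^2 / (2*g) = 81.9935 / (2*9.81)
H = 81.9935 / 19.62 = 4.1791 m

4.1791 m


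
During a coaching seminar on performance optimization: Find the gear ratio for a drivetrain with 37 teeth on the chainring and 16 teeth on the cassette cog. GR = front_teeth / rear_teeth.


GR = front_teeth / rear_teeth
GR = 37 / 16
GR = 2.3125

2.3125


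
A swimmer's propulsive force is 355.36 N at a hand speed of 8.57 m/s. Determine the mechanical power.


P = F * v
P = 355.36 * 8.57
P = 3045.4352 W

3045.4352 W


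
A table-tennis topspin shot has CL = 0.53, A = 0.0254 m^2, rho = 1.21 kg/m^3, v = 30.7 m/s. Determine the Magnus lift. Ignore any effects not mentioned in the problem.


FM = 0.5 * CL * rho * A * v^2
FM = 0.5 * 0.53 * 1.21 * 0.0254 * 30.7^2
v^2 = 942.49
FM = 0.5 * 0.53 * 1.21 * 0.0254 * 942.49 = 7.6761 N

7.6761 N


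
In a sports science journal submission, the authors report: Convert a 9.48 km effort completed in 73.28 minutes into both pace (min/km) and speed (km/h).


Pace = time / distance = 73.28 min / 9.48 km = 7.73 min/km
Speed = distance / time_in_hours = 9.48 / 1.2213 hr
Speed = 7.762 km/h

7.73 min/km, 7.762 km/h


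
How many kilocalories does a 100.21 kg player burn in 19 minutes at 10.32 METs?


kcal = MET * mass * time_hr
Convert time: 19 min = 0.3167 hr
kcal = 10.32 * 100.21 * 0.3167
kcal = 327.4863 kcal

327.4863 kcal


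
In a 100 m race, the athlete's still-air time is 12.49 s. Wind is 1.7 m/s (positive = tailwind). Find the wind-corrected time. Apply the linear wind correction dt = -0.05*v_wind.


dt = -0.05 * v_wind = -0.05 * 1.7 = -0.085 s
t_corrected = t_still + dt = 12.49 + (-0.085)
t_corrected = 12.405 s

12.405 s


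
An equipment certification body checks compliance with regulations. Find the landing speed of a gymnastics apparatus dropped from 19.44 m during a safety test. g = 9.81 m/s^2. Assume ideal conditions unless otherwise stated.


v = sqrt(2 * g * h)
v = sqrt(2 * 9.81 * 19.44)
v = sqrt(381.4128) = 19.5298 m/s

19.5298 m/s


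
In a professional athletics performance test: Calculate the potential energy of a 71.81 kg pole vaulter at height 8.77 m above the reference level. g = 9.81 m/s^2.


PE = m * g * h
PE = 71.81 * 9.81 * 8.77
PE = 704.4561 * 8.77 = 6178.08 J

6178.08 J


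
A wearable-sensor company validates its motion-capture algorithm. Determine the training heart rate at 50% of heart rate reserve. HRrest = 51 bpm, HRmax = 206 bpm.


Target = HRrest + pct*(HRmax - HRrest)
Heart rate reserve = HRmax - HRrest = 206 - 51 = 155 bpm
Fraction = 50% = 0.5
Target = 51 + 0.5 * 155
Target = 51 + 77.5 = 128.5 bpm

128.5 bpm


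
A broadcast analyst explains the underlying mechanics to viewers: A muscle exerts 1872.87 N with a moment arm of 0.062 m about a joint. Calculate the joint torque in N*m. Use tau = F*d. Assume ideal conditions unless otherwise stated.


tau = F * d
tau = 1872.87 * 0.062
tau = 116.1179 N*m

116.1179 N*m


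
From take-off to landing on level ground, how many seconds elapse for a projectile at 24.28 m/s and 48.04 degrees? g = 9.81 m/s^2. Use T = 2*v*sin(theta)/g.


T = 2*v*sin(theta)/g
sin(theta) = sin(48.04 deg) = 0.7436
T = 2*24.28*0.7436 / 9.81
T = 36.1098 / 9.81 = 3.6809 s

3.6809 s


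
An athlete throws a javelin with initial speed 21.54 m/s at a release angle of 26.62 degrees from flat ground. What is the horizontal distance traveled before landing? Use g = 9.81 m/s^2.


R = v^2 * sin(2*theta) / g
Convert angle to radians: theta = 26.62 deg = 0.4646 rad
sin(2*theta) = sin(0.9292) = 0.8011
R = 21.54^2 * 0.8011 / 9.81
R = 463.9716 * 0.8011 / 9.81 = 37.891 m

37.891 m


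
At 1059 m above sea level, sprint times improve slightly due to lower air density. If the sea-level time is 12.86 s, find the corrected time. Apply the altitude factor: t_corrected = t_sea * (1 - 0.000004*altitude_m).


Correction factor = 1 - 0.000004 * 1059 = 0.995764
t_corrected = t_sea * factor = 12.86 * 0.995764
t_corrected = 12.8055 s

12.8055 s


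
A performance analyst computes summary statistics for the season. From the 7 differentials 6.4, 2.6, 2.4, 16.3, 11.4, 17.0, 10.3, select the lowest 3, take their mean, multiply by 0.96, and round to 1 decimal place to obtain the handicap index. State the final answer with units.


All differentials: 6.4, 2.6, 2.4, 16.3, 11.4, 17.0, 10.3
Sorted: 2.4, 2.6, 6.4, 10.3, 11.4, 16.3, 17.0
Best 3: 2.4, 2.6, 6.4
Average of best = 11.4 / 3 = 3.8
Raw index = 3.8 * 0.96 = 3.648
Handicap index = round(3.648, 1) = 3.6

3.6


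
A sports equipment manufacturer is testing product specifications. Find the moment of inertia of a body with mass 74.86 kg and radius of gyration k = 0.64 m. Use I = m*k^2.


I = m * k^2
I = 74.86 * 0.64^2
I = 74.86 * 0.4096 = 30.6627 kg*m^2

30.6627 kg*m^2


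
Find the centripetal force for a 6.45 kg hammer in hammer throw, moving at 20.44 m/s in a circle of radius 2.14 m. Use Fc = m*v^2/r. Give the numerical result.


Fc = m * v^2 / r
v^2 = 20.44^2 = 417.7936
Fc = 6.45 * 417.7936 / 2.14
Fc = 2694.7687 / 2.14 = 1259.2377 N

1259.2377 N


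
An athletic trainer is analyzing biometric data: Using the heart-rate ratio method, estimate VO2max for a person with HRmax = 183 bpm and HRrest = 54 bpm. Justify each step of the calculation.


VO2max = 15.3 * HRmax / HRrest
VO2max = 15.3 * 183 / 54
VO2max = 2799.9 / 54 = 51.85 mL/kg/min

51.85 mL/kg/min


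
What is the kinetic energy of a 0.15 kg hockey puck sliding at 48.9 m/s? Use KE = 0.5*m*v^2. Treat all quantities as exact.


KE = 0.5 * m * v^2
KE = 0.5 * 0.15 * 48.9^2
KE = 0.5 * 0.15 * 2391.21 = 179.3407 J

179.3407 J


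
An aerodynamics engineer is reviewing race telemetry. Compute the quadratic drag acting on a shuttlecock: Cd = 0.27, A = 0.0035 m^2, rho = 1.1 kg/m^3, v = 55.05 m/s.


Fd = 0.5 * Cd * rho * A * v^2
Fd = 0.5 * 0.27 * 1.1 * 0.0035 * 55.05^2
v^2 = 3030.5025
Fd = 0.5 * 0.27 * 1.1 * 0.0035 * 3030.5025 = 1.5751 N

1.5751 N


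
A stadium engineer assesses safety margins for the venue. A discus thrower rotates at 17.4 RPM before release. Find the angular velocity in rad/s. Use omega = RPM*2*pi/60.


omega = RPM * 2 * pi / 60
omega = 17.4 * 2 * 3.14159 / 60
omega = 109.3274 / 60 = 1.8221 rad/s

1.8221 rad/s


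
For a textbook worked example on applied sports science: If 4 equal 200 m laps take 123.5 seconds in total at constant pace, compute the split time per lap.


Split time = total_time / n_laps = 123.5 / 4
Split time = 30.875 s per lap

30.875 s


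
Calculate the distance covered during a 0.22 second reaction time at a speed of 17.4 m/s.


d = v * t
d = 17.4 * 0.22
d = 3.828 m

3.828 m


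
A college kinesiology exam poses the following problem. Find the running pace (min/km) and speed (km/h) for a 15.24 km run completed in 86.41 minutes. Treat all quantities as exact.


Pace = time / distance = 86.41 min / 15.24 km = 5.6699 min/km
Speed = distance / time_in_hours = 15.24 / 1.4402 hr
Speed = 10.5821 km/h

5.6699 min/km, 10.5821 km/h


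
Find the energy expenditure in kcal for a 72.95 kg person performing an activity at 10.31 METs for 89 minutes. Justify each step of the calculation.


kcal = MET * mass * time_hr
Convert time: 89 min = 1.4833 hr
kcal = 10.31 * 72.95 * 1.4833
kcal = 1115.6365 kcal

1115.6365 kcal


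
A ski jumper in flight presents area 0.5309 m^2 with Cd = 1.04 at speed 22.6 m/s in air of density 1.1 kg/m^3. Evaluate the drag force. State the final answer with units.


Fd = 0.5 * Cd * rho * A * v^2
Fd = 0.5 * 1.04 * 1.1 * 0.5309 * 22.6^2
v^2 = 510.76
Fd = 0.5 * 1.04 * 1.1 * 0.5309 * 510.76 = 155.1049 N

155.1049 N


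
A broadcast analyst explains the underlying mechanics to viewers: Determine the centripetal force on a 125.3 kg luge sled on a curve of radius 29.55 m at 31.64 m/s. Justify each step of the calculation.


Fc = m * v^2 / r
v^2 = 31.64^2 = 1001.0896
Fc = 125.3 * 1001.0896 / 29.55
Fc = 125436.5269 / 29.55 = 4244.8909 N

4244.8909 N


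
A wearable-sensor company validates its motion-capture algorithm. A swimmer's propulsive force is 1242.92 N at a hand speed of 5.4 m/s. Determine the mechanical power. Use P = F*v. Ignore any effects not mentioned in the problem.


P = F * v
P = 1242.92 * 5.4
P = 6711.768 W

6711.768 W


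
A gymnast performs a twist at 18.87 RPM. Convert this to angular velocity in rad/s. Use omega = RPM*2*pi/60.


omega = RPM * 2 * pi / 60
omega = 18.87 * 2 * 3.14159 / 60
omega = 118.5637 / 60 = 1.9761 rad/s

1.9761 rad/s


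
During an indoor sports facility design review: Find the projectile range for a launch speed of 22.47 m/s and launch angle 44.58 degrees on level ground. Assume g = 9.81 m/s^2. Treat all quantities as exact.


R = v^2 * sin(2*theta) / g
Convert angle to radians: theta = 44.58 deg = 0.7781 rad
sin(2*theta) = sin(1.5561) = 0.9999
R = 22.47^2 * 0.9999 / 9.81
R = 504.9009 * 0.9999 / 9.81 = 51.4625 m

51.4625 m


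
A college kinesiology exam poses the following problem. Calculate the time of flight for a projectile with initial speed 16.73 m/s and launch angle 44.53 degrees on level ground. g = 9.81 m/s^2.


T = 2*v*sin(theta)/g
sin(theta) = sin(44.53 deg) = 0.7013
T = 2*16.73*0.7013 / 9.81
T = 23.4649 / 9.81 = 2.3919 s

2.3919 s


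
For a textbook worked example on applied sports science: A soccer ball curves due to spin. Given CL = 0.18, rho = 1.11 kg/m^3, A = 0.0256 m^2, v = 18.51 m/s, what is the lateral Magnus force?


FM = 0.5 * CL * rho * A * v^2
FM = 0.5 * 0.18 * 1.11 * 0.0256 * 18.51^2
v^2 = 342.6201
FM = 0.5 * 0.18 * 1.11 * 0.0256 * 342.6201 = 0.8762 N

0.8762 N


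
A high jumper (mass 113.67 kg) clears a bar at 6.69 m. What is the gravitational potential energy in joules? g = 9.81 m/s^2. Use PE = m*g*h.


PE = m * g * h
PE = 113.67 * 9.81 * 6.69
PE = 1115.1027 * 6.69 = 7460.0371 J

7460.0371 J


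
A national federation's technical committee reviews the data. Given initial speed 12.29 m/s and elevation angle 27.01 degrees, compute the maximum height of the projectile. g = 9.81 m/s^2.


H = (v*sin(theta))^2 / (2*g)
vy = v*sin(theta) = 12.29 * sin(27.01 deg) = 5.5815 m/s
H = vy^2 / (2*g) = 31.1526 / (2*9.81)
H = 31.1526 / 19.62 = 1.5878 m

1.5878 m


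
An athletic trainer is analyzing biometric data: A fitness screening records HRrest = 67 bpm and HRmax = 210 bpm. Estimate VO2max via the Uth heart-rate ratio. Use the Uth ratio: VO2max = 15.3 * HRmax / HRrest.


VO2max = 15.3 * HRmax / HRrest
VO2max = 15.3 * 210 / 67
VO2max = 3213 / 67 = 47.9552 mL/kg/min

47.9552 mL/kg/min


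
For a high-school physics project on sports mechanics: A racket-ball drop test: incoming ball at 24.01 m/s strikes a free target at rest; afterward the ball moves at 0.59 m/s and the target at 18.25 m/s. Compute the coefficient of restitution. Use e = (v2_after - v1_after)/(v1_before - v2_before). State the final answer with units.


e = (v2_after - v1_after) / (v1_before - v2_before)
Numerator = 18.25 - 0.59 = 17.66
Denominator = 24.01 - 0 = 24.01
e = 17.66 / 24.01 = 0.7355

0.7355


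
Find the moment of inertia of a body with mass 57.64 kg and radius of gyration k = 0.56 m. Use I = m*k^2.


I = m * k^2
I = 57.64 * 0.56^2
I = 57.64 * 0.3136 = 18.0759 kg*m^2

18.0759 kg*m^2


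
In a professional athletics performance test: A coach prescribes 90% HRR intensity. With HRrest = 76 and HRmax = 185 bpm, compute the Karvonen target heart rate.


Target = HRrest + pct*(HRmax - HRrest)
Heart rate reserve = HRmax - HRrest = 185 - 76 = 109 bpm
Fraction = 90% = 0.9
Target = 76 + 0.9 * 109
Target = 76 + 98.1 = 174.1 bpm

174.1 bpm


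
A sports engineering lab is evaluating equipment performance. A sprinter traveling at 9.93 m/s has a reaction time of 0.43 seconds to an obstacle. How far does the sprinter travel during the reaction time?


d = v * t
d = 9.93 * 0.43
d = 4.2699 m

4.2699 m


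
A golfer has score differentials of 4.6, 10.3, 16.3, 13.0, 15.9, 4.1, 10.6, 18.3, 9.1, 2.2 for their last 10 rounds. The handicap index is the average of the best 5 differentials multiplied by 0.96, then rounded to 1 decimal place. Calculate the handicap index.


All differentials: 4.6, 10.3, 16.3, 13.0, 15.9, 4.1, 10.6, 18.3, 9.1, 2.2
Sorted: 2.2, 4.1, 4.6, 9.1, 10.3, 10.6, 13.0, 15.9, 16.3, 18.3
Best 5: 2.2, 4.1, 4.6, 9.1, 10.3
Average of best = 30.3 / 5 = 6.06
Raw index = 6.06 * 0.96 = 5.8176
Handicap index = round(5.8176, 1) = 5.8

5.8


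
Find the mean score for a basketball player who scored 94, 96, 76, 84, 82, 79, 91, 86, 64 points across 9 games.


Average = sum / n
Sum = 752
Average = 752 / 9 = 83.5556

83.5556


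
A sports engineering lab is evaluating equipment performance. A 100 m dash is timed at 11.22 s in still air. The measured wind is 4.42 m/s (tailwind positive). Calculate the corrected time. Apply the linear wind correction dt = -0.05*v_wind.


dt = -0.05 * v_wind = -0.05 * 4.42 = -0.221 s
t_corrected = t_still + dt = 11.22 + (-0.221)
t_corrected = 10.999 s

10.999 s


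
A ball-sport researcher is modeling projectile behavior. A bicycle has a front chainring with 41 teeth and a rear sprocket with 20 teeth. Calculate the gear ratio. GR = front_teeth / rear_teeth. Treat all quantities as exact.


GR = front_teeth / rear_teeth
GR = 41 / 20
GR = 2.05

2.05


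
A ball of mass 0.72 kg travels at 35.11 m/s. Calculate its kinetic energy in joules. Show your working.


KE = 0.5 * m * v^2
KE = 0.5 * 0.72 * 35.11^2
KE = 0.5 * 0.72 * 1232.7121 = 443.7764 J

443.7764 J


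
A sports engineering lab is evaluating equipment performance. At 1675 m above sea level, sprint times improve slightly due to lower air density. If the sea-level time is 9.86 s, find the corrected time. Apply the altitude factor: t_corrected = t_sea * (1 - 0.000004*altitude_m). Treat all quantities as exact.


Correction factor = 1 - 0.000004 * 1675 = 0.9933
t_corrected = t_sea * factor = 9.86 * 0.9933
t_corrected = 9.7939 s

9.7939 s


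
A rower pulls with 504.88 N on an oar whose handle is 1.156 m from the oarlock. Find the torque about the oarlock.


tau = F * d
tau = 504.88 * 1.156
tau = 583.6413 N*m

583.6413 N*m


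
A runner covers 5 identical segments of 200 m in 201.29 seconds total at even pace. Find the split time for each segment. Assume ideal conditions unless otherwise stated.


Split time = total_time / n_laps = 201.29 / 5
Split time = 40.258 s per lap

40.258 s


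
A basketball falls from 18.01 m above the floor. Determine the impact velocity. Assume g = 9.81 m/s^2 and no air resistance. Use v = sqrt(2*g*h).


v = sqrt(2 * g * h)
v = sqrt(2 * 9.81 * 18.01)
v = sqrt(353.3562) = 18.7978 m/s

18.7978 m/s


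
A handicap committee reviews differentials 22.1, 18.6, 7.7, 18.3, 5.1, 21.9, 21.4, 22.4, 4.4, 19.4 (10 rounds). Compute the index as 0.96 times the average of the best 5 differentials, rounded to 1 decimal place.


All differentials: 22.1, 18.6, 7.7, 18.3, 5.1, 21.9, 21.4, 22.4, 4.4, 19.4
Sorted: 4.4, 5.1, 7.7, 18.3, 18.6, 19.4, 21.4, 21.9, 22.1, 22.4
Best 5: 4.4, 5.1, 7.7, 18.3, 18.6
Average of best = 54.1 / 5 = 10.82
Raw index = 10.82 * 0.96 = 10.3872
Handicap index = round(10.3872, 1) = 10.4

10.4


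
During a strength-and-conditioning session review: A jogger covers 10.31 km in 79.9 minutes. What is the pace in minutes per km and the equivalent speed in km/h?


Pace = time / distance = 79.9 min / 10.31 km = 7.7498 min/km
Speed = distance / time_in_hours = 10.31 / 1.3317 hr
Speed = 7.7422 km/h

7.7498 min/km, 7.7422 km/h


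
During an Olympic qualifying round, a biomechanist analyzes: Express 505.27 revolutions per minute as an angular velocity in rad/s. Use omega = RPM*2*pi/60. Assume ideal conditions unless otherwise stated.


omega = RPM * 2 * pi / 60
omega = 505.27 * 2 * 3.14159 / 60
omega = 3174.705 / 60 = 52.9118 rad/s

52.9118 rad/s


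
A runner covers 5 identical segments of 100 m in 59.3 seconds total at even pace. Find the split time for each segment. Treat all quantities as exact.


Split time = total_time / n_laps = 59.3 / 5
Split time = 11.86 s per lap

11.86 s


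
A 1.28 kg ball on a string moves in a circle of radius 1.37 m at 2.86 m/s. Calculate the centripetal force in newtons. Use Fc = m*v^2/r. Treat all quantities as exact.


Fc = m * v^2 / r
v^2 = 2.86^2 = 8.1796
Fc = 1.28 * 8.1796 / 1.37
Fc = 10.4699 / 1.37 = 7.6423 N

7.6423 N


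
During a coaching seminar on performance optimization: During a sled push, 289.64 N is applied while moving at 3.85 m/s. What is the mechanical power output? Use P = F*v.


P = F * v
P = 289.64 * 3.85
P = 1115.114 W

1115.114 W


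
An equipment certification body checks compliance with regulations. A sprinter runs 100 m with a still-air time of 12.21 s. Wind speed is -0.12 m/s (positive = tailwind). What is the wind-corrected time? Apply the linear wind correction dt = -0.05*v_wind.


dt = -0.05 * v_wind = -0.05 * -0.12 = 0.006 s
t_corrected = t_still + dt = 12.21 + (0.006)
t_corrected = 12.216 s

12.216 s


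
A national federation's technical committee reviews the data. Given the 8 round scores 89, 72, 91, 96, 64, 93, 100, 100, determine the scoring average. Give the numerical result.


Average = sum / n
Sum = 705
Average = 705 / 8 = 88.125

88.125


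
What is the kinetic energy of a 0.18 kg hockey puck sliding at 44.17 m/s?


KE = 0.5 * m * v^2
KE = 0.5 * 0.18 * 44.17^2
KE = 0.5 * 0.18 * 1950.9889 = 175.589 J

175.589 J


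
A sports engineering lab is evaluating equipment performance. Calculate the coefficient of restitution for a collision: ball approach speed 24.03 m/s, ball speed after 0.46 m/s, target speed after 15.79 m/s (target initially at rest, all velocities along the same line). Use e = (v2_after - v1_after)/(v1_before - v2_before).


e = (v2_after - v1_after) / (v1_before - v2_before)
Numerator = 15.79 - 0.46 = 15.33
Denominator = 24.03 - 0 = 24.03
e = 15.33 / 24.03 = 0.638

0.638


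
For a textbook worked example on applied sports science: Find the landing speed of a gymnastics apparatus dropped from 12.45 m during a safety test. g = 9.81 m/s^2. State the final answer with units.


v = sqrt(2 * g * h)
v = sqrt(2 * 9.81 * 12.45)
v = sqrt(244.269) = 15.6291 m/s

15.6291 m/s


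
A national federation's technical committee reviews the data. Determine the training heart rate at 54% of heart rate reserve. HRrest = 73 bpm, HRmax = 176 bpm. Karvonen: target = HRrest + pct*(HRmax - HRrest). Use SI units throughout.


Target = HRrest + pct*(HRmax - HRrest)
Heart rate reserve = HRmax - HRrest = 176 - 73 = 103 bpm
Fraction = 54% = 0.54
Target = 73 + 0.54 * 103
Target = 73 + 55.62 = 128.62 bpm

128.62 bpm
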